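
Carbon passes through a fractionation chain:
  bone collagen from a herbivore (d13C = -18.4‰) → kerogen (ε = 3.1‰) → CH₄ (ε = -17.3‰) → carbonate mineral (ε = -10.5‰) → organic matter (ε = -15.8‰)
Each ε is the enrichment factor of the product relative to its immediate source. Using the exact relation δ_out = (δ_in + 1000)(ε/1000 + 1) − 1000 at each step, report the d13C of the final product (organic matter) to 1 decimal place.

step 1: δ = (-18.40 + 1000)·(3.1/1000 + 1) − 1000 = -15.36‰
step 2: δ = (-15.36 + 1000)·(-17.3/1000 + 1) − 1000 = -32.39‰
step 3: δ = (-32.39 + 1000)·(-10.5/1000 + 1) − 1000 = -42.55‰
step 4: δ = (-42.55 + 1000)·(-15.8/1000 + 1) − 1000 = -57.68‰

-57.7‰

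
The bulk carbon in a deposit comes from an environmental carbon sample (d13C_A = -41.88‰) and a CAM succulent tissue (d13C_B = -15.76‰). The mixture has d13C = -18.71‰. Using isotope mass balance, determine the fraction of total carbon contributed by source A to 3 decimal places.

0.113

δ_mix = f_A·δ_A + (1 − f_A)·δ_B  ⇒  f_A = (δ_mix − δ_B)/(δ_A − δ_B)
f_A = (-18.71 − (-15.76)) / (-41.88 − (-15.76))
f_A = -2.95 / -26.12 = 0.1129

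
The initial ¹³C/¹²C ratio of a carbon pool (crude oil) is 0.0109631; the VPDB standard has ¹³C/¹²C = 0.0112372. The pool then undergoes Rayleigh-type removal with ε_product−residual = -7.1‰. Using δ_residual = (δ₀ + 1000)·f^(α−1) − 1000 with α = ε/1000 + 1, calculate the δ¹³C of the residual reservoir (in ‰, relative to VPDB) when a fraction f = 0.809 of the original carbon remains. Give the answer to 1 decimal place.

-22.9‰

δ₀ = (0.0109631/0.0112372 − 1)×1000 = (0.975608 − 1)×1000 = -24.392‰
α − 1 = ε/1000 = -0.0071
f^(α−1) = 0.809^(-0.0071) = 1.001506
δ_res = (-24.392 + 1000) × 1.001506 − 1000 = 977.077 − 1000 = -22.92‰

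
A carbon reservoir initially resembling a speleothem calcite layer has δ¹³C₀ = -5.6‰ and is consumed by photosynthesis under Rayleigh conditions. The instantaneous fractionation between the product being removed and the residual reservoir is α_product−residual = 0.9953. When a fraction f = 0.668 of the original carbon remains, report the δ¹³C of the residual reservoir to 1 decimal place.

-3.7‰

Rayleigh residual: δ_res = (δ₀ + 1000)·f^(α−1) − 1000
α − 1 = -0.00470
f^(α−1) = 0.668^(-0.00470) = 1.001898
δ_res = (-5.6 + 1000) × 1.001898 − 1000 = 996.287 − 1000 = -3.71‰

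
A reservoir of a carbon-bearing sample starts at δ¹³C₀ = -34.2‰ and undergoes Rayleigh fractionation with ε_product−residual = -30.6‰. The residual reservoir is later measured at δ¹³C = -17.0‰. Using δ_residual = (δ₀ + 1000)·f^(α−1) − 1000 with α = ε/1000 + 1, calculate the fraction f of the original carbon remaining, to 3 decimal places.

α − 1 = ε/1000 = -0.0306
(δ_res + 1000)/(δ₀ + 1000) = (-17.0 + 1000)/(-34.2 + 1000) = 983.0/965.8 = 1.017809
f = 1.017809^(1/-0.0306) = exp(ln(1.017809)/-0.0306) = exp(0.01765/-0.0306)
f = exp(-0.5769) = 0.5617

0.562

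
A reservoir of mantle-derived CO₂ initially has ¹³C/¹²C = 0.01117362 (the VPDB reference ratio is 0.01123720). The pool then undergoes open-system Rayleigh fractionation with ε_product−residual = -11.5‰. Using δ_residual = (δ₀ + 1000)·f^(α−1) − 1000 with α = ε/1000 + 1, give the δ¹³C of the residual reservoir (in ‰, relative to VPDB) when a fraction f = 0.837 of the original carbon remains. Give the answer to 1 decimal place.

δ₀ = (0.01117362/0.01123720 − 1)×1000 = (0.994342 − 1)×1000 = -5.658‰
α − 1 = ε/1000 = -0.0115
f^(α−1) = 0.837^(-0.0115) = 1.002048
δ_res = (-5.658 + 1000) × 1.002048 − 1000 = 996.379 − 1000 = -3.62‰

-3.6‰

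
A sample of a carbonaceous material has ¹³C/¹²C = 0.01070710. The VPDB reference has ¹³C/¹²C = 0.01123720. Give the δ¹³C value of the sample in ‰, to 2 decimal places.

δ¹³C = (R_sample / R_standard − 1) × 1000
R_sample / R_standard = 0.01070710 / 0.01123720 = 0.952826
δ¹³C = (0.952826 − 1) × 1000 = -47.174‰

-47.17‰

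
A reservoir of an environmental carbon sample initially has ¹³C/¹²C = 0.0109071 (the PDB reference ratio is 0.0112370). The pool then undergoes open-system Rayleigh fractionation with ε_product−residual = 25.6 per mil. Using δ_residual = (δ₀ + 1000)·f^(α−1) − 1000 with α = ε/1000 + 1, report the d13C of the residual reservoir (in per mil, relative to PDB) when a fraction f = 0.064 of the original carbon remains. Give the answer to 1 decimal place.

-95.3 per mil

δ₀ = (0.0109071/0.0112370 − 1)×1000 = (0.970642 − 1)×1000 = -29.358 per mil
α − 1 = ε/1000 = 0.0256
f^(α−1) = 0.064^(0.0256) = 0.932048
δ_res = (-29.358 + 1000) × 0.932048 − 1000 = 904.684 − 1000 = -95.32 per mil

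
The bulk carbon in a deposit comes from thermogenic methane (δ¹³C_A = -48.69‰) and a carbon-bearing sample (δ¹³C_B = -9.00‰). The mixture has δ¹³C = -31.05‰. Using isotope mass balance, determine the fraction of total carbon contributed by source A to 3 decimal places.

0.556

δ_mix = f_A·δ_A + (1 − f_A)·δ_B  ⇒  f_A = (δ_mix − δ_B)/(δ_A − δ_B)
f_A = (-31.05 − (-9.00)) / (-48.69 − (-9.00))
f_A = -22.05 / -39.69 = 0.5556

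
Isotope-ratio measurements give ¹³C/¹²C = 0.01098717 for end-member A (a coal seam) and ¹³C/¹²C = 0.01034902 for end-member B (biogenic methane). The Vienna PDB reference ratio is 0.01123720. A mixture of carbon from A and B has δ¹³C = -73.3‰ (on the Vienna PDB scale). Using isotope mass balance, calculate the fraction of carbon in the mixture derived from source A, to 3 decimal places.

δ_A = (0.01098717/0.01123720 − 1)×1000 = (0.977750 − 1)×1000 = -22.250‰
δ_B = (0.01034902/0.01123720 − 1)×1000 = (0.920961 − 1)×1000 = -79.039‰
f_A = (δ_mix − δ_B)/(δ_A − δ_B) = (-73.3 − (-79.039))/(-22.250 − (-79.039))
f_A = 5.739 / 56.789 = 0.1011

0.101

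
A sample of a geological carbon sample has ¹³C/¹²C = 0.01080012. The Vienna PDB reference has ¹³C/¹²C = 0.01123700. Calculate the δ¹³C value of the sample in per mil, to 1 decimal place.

δ¹³C = (R_sample / R_standard − 1) × 1000
R_sample / R_standard = 0.01080012 / 0.01123700 = 0.961121
δ¹³C = (0.961121 − 1) × 1000 = -38.88 per mil

-38.9 per mil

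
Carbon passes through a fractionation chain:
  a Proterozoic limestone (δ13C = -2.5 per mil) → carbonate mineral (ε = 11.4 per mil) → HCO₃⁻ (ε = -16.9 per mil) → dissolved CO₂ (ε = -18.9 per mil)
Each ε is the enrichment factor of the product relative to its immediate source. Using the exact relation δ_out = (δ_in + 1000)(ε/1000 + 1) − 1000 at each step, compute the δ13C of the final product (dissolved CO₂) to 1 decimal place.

-26.9 per mil

step 1: δ = (-2.50 + 1000)·(11.4/1000 + 1) − 1000 = 8.87 per mil
step 2: δ = (8.87 + 1000)·(-16.9/1000 + 1) − 1000 = -8.18 per mil
step 3: δ = (-8.18 + 1000)·(-18.9/1000 + 1) − 1000 = -26.92 per mil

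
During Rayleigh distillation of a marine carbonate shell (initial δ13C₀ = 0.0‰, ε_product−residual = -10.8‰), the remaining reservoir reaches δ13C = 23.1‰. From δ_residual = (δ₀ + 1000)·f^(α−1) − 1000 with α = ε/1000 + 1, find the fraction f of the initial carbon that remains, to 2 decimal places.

α − 1 = ε/1000 = -0.0108
(δ_res + 1000)/(δ₀ + 1000) = (23.1 + 1000)/(-0.0 + 1000) = 1023.1/1000.0 = 1.023100
f = 1.023100^(1/-0.0108) = exp(ln(1.023100)/-0.0108) = exp(0.02284/-0.0108)
f = exp(-2.1146) = 0.1207

0.12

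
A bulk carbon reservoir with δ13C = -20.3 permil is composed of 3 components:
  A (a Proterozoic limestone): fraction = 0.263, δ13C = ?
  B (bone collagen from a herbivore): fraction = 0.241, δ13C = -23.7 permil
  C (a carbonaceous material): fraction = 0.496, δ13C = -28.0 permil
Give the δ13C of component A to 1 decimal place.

-2.7 permil

Isotope mass balance: δ_bulk = Σ fᵢ·δᵢ.
-20.3 = 0.263×δ_A + 0.241×(-23.7) + 0.496×(-28.0)
0.263·δ_A = -20.3 − (-19.600) = -0.700
δ_A = -0.700 / 0.263 = -2.66 permil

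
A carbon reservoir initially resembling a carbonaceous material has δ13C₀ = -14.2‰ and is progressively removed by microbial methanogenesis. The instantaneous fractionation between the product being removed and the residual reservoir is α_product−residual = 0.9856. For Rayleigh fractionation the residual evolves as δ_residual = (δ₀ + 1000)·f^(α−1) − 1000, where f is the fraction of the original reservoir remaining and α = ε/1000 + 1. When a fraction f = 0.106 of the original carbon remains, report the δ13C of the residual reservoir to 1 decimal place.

Rayleigh residual: δ_res = (δ₀ + 1000)·f^(α−1) − 1000
α − 1 = -0.01440
f^(α−1) = 0.106^(-0.01440) = 1.032846
δ_res = (-14.2 + 1000) × 1.032846 − 1000 = 1018.180 − 1000 = 18.18‰

18.2‰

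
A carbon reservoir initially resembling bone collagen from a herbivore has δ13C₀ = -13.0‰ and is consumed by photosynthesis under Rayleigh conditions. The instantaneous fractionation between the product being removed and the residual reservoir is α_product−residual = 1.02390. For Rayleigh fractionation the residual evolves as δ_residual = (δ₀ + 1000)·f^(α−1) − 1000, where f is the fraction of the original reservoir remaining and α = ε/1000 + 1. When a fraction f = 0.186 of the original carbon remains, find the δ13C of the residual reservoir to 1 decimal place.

-51.9‰

Rayleigh residual: δ_res = (δ₀ + 1000)·f^(α−1) − 1000
α − 1 = 0.02390
f^(α−1) = 0.186^(0.02390) = 0.960597
δ_res = (-13.0 + 1000) × 0.960597 − 1000 = 948.110 − 1000 = -51.89‰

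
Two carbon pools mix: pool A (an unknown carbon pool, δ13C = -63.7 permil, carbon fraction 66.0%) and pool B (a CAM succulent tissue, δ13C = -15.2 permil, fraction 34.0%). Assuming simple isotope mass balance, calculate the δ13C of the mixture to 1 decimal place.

-47.2 permil

δ_mix = f_A·δ_A + f_B·δ_B
δ_mix = 0.660 × (-63.7) + 0.340 × (-15.2)
δ_mix = -42.04 + -5.17 = -47.21 permil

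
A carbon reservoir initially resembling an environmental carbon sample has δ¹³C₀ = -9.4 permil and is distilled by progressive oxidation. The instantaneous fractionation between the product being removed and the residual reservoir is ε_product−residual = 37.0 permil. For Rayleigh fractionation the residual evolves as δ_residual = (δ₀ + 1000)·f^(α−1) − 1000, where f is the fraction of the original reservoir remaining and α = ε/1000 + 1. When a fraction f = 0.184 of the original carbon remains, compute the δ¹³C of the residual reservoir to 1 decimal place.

-69.5 permil

Rayleigh residual: δ_res = (δ₀ + 1000)·f^(α−1) − 1000
α = ε/1000 + 1 = 1.03700, so α − 1 = 0.03700
f^(α−1) = 0.184^(0.03700) = 0.939287
δ_res = (-9.4 + 1000) × 0.939287 − 1000 = 930.458 − 1000 = -69.54 permil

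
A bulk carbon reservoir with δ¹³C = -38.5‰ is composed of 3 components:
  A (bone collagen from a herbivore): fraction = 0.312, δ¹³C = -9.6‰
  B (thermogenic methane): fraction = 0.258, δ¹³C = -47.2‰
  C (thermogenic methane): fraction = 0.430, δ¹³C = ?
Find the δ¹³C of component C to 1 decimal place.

Isotope mass balance: δ_bulk = Σ fᵢ·δᵢ.
-38.5 = 0.312×(-9.6) + 0.258×(-47.2) + 0.430×δ_C
0.430·δ_C = -38.5 − (-15.173) = -23.327
δ_C = -23.327 / 0.430 = -54.25‰

-54.2‰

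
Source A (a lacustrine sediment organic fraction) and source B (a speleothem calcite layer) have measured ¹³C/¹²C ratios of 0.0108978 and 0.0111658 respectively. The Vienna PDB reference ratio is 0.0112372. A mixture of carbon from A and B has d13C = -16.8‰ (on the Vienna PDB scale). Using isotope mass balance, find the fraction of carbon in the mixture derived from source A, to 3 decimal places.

0.438

δ_A = (0.0108978/0.0112372 − 1)×1000 = (0.969797 − 1)×1000 = -30.203‰
δ_B = (0.0111658/0.0112372 − 1)×1000 = (0.993646 − 1)×1000 = -6.354‰
f_A = (δ_mix − δ_B)/(δ_A − δ_B) = (-16.8 − (-6.354))/(-30.203 − (-6.354))
f_A = -10.446 / -23.849 = 0.4380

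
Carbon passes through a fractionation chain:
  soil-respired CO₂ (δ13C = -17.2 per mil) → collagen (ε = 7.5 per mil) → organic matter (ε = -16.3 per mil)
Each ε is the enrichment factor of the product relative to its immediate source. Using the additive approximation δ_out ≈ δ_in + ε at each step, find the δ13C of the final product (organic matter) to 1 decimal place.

-26.0 per mil

step 1: δ ≈ -17.2 + (7.5) = -9.7 per mil
step 2: δ ≈ -9.7 + (-16.3) = -26.0 per mil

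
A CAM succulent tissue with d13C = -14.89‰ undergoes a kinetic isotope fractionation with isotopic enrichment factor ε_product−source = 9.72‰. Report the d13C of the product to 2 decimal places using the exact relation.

-5.31‰

Exactly, δ_product = (δ_source + 1000)·(ε/1000 + 1) − 1000.
δ_product = (-14.89 + 1000) × (9.72/1000 + 1) − 1000
δ_product = -5.315‰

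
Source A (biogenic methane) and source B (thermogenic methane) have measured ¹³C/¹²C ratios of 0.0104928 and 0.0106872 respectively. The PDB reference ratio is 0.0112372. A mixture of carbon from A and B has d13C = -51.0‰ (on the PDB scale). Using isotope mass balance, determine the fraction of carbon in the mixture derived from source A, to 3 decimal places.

0.119

δ_A = (0.0104928/0.0112372 − 1)×1000 = (0.933756 − 1)×1000 = -66.244‰
δ_B = (0.0106872/0.0112372 − 1)×1000 = (0.951055 − 1)×1000 = -48.945‰
f_A = (δ_mix − δ_B)/(δ_A − δ_B) = (-51.0 − (-48.945))/(-66.244 − (-48.945))
f_A = -2.055 / -17.300 = 0.1188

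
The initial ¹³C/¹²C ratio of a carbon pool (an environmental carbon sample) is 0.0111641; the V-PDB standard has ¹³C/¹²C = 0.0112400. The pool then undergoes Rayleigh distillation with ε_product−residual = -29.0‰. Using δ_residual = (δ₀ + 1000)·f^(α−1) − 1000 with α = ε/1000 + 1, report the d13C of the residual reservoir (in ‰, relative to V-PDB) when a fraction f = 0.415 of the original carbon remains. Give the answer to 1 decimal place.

δ₀ = (0.0111641/0.0112400 − 1)×1000 = (0.993247 − 1)×1000 = -6.753‰
α − 1 = ε/1000 = -0.0290
f^(α−1) = 0.415^(-0.0290) = 1.025833
δ_res = (-6.753 + 1000) × 1.025833 − 1000 = 1018.906 − 1000 = 18.91‰

18.9‰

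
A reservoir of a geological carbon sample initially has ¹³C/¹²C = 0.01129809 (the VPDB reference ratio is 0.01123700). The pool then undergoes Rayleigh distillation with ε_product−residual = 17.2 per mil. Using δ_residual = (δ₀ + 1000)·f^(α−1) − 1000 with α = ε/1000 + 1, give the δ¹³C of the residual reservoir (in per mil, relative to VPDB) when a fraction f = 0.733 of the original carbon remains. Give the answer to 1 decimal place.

0.1 per mil

δ₀ = (0.01129809/0.01123700 − 1)×1000 = (1.005437 − 1)×1000 = 5.437 per mil
α − 1 = ε/1000 = 0.0172
f^(α−1) = 0.733^(0.0172) = 0.994672
δ_res = (5.437 + 1000) × 0.994672 − 1000 = 1000.079 − 1000 = 0.08 per mil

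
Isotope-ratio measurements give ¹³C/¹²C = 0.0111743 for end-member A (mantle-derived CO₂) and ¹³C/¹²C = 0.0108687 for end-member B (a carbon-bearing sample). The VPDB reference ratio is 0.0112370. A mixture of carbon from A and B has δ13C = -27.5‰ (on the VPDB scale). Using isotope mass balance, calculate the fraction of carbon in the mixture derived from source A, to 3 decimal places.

δ_A = (0.0111743/0.0112370 − 1)×1000 = (0.994420 − 1)×1000 = -5.580‰
δ_B = (0.0108687/0.0112370 − 1)×1000 = (0.967224 − 1)×1000 = -32.776‰
f_A = (δ_mix − δ_B)/(δ_A − δ_B) = (-27.5 − (-32.776))/(-5.580 − (-32.776))
f_A = 5.276 / 27.196 = 0.1940

0.194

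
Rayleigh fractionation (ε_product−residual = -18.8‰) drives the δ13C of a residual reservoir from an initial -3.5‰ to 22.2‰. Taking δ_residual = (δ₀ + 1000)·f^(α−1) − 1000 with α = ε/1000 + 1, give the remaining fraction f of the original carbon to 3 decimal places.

0.258

α − 1 = ε/1000 = -0.0188
(δ_res + 1000)/(δ₀ + 1000) = (22.2 + 1000)/(-3.5 + 1000) = 1022.2/996.5 = 1.025790
f = 1.025790^(1/-0.0188) = exp(ln(1.025790)/-0.0188) = exp(0.02546/-0.0188)
f = exp(-1.3544) = 0.2581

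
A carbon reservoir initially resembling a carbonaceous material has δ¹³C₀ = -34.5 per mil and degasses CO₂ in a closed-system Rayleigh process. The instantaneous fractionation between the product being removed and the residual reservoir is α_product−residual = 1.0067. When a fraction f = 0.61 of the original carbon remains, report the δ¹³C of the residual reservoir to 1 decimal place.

Rayleigh residual: δ_res = (δ₀ + 1000)·f^(α−1) − 1000
α − 1 = 0.00670
f^(α−1) = 0.61^(0.00670) = 0.996694
δ_res = (-34.5 + 1000) × 0.996694 − 1000 = 962.308 − 1000 = -37.69 per mil

-37.7 per mil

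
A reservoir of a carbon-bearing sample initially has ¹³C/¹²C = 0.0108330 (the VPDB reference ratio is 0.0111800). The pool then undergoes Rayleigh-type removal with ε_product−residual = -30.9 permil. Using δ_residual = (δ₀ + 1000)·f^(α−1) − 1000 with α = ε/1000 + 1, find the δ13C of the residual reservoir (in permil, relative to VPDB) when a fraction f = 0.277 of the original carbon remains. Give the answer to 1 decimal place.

δ₀ = (0.0108330/0.0111800 − 1)×1000 = (0.968962 − 1)×1000 = -31.038 permil
α − 1 = ε/1000 = -0.0309
f^(α−1) = 0.277^(-0.0309) = 1.040465
δ_res = (-31.038 + 1000) × 1.040465 − 1000 = 1008.171 − 1000 = 8.17 permil

8.2 permil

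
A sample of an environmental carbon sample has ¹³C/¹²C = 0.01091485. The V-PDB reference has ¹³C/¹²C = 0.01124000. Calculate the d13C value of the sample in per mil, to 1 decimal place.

-28.9 per mil

d13C = (R_sample / R_standard − 1) × 1000
R_sample / R_standard = 0.01091485 / 0.01124000 = 0.971072
d13C = (0.971072 − 1) × 1000 = -28.93 per mil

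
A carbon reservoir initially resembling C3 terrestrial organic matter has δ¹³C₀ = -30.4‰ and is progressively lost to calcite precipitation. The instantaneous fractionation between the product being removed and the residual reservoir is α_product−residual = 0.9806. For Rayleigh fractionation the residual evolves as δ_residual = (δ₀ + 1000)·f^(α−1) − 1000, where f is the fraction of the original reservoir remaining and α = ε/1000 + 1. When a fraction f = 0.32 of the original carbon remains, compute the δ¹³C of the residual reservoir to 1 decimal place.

Rayleigh residual: δ_res = (δ₀ + 1000)·f^(α−1) − 1000
α − 1 = -0.01940
f^(α−1) = 0.32^(-0.01940) = 1.022351
δ_res = (-30.4 + 1000) × 1.022351 − 1000 = 991.272 − 1000 = -8.73‰

-8.7‰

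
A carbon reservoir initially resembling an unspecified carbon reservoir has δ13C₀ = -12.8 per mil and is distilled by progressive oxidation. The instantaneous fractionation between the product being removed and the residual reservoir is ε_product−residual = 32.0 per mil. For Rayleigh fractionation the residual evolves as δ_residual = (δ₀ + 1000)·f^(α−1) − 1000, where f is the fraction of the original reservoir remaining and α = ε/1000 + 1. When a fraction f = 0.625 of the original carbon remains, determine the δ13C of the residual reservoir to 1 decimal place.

-27.5 per mil

Rayleigh residual: δ_res = (δ₀ + 1000)·f^(α−1) − 1000
α = ε/1000 + 1 = 1.03200, so α − 1 = 0.03200
f^(α−1) = 0.625^(0.03200) = 0.985072
δ_res = (-12.8 + 1000) × 0.985072 − 1000 = 972.463 − 1000 = -27.54 per mil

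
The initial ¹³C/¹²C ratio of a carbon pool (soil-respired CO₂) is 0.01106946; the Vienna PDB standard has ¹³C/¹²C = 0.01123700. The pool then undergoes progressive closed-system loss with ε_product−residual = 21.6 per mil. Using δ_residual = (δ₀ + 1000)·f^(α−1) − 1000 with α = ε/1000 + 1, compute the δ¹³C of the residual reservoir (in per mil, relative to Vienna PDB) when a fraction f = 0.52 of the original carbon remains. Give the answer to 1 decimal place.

δ₀ = (0.01106946/0.01123700 − 1)×1000 = (0.985090 − 1)×1000 = -14.910 per mil
α − 1 = ε/1000 = 0.0216
f^(α−1) = 0.52^(0.0216) = 0.985974
δ_res = (-14.910 + 1000) × 0.985974 − 1000 = 971.274 − 1000 = -28.73 per mil

-28.7 per mil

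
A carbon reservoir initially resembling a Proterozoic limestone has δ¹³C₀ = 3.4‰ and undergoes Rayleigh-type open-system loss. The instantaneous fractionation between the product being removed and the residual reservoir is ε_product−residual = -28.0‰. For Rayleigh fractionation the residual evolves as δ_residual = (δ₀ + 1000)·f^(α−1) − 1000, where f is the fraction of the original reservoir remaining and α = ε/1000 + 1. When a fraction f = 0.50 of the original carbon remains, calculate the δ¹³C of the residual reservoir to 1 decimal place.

23.1‰

Rayleigh residual: δ_res = (δ₀ + 1000)·f^(α−1) − 1000
α = ε/1000 + 1 = 0.97200, so α − 1 = -0.02800
f^(α−1) = 0.50^(-0.02800) = 1.019598
δ_res = (3.4 + 1000) × 1.019598 − 1000 = 1023.064 − 1000 = 23.06‰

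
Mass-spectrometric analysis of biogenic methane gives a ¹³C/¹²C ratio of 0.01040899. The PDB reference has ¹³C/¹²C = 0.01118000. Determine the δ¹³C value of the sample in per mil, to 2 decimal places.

-68.96 per mil

δ¹³C = (R_sample / R_standard − 1) × 1000
R_sample / R_standard = 0.01040899 / 0.01118000 = 0.931037
δ¹³C = (0.931037 − 1) × 1000 = -68.963 per mil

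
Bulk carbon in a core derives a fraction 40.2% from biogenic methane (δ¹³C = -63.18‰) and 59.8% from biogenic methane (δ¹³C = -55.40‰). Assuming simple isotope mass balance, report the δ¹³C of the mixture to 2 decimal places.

-58.53‰

δ_mix = f_A·δ_A + f_B·δ_B
δ_mix = 0.402 × (-63.18) + 0.598 × (-55.40)
δ_mix = -25.398 + -33.129 = -58.528‰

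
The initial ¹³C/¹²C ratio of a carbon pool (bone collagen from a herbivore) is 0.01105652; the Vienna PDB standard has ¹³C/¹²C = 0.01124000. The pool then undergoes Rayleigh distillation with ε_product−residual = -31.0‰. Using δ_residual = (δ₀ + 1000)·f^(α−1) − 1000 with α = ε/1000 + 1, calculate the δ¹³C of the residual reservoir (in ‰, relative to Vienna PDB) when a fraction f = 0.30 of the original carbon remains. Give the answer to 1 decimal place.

21.1‰

δ₀ = (0.01105652/0.01124000 − 1)×1000 = (0.983676 − 1)×1000 = -16.324‰
α − 1 = ε/1000 = -0.0310
f^(α−1) = 0.30^(-0.0310) = 1.038028
δ_res = (-16.324 + 1000) × 1.038028 − 1000 = 1021.084 − 1000 = 21.08‰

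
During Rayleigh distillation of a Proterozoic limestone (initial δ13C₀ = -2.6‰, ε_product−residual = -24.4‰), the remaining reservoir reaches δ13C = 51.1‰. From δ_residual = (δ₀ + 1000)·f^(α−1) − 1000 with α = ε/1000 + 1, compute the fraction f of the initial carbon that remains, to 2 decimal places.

0.12

α − 1 = ε/1000 = -0.0244
(δ_res + 1000)/(δ₀ + 1000) = (51.1 + 1000)/(-2.6 + 1000) = 1051.1/997.4 = 1.053840
f = 1.053840^(1/-0.0244) = exp(ln(1.053840)/-0.0244) = exp(0.05244/-0.0244)
f = exp(-2.1492) = 0.1166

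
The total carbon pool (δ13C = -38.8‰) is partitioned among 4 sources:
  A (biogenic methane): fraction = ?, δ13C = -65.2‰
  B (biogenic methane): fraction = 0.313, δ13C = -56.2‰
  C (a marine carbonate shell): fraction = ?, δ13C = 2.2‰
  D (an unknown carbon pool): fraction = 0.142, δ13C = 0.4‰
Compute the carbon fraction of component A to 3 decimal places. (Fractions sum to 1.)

Let f_A and f_C be the unknown fractions; fractions sum to 1 so f_A + f_C = 0.545.
Mass balance: Σ fᵢ·δᵢ = δ_bulk ⇒ f_A·(-65.2) + f_C·(2.2) = -38.8 − (-17.534) = -21.266
Substitute f_C = 0.545 − f_A:
f_A·(-65.2 − 2.2) = -21.266 − 0.545×(2.2) = -22.465
f_A = -22.465 / -67.4 = 0.3333

0.333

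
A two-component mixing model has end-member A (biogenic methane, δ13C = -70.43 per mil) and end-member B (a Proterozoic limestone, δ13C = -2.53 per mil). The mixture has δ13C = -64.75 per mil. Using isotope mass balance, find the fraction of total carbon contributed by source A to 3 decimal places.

0.916

δ_mix = f_A·δ_A + (1 − f_A)·δ_B  ⇒  f_A = (δ_mix − δ_B)/(δ_A − δ_B)
f_A = (-64.75 − (-2.53)) / (-70.43 − (-2.53))
f_A = -62.22 / -67.90 = 0.9163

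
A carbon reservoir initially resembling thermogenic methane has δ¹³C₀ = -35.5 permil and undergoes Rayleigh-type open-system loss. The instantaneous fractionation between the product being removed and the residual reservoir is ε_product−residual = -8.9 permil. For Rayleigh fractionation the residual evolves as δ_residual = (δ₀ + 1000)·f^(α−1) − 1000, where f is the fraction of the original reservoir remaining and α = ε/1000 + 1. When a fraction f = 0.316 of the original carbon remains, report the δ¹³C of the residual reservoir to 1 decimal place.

Rayleigh residual: δ_res = (δ₀ + 1000)·f^(α−1) − 1000
α = ε/1000 + 1 = 0.99110, so α − 1 = -0.00890
f^(α−1) = 0.316^(-0.00890) = 1.010306
δ_res = (-35.5 + 1000) × 1.010306 − 1000 = 974.440 − 1000 = -25.56 permil

-25.6 permil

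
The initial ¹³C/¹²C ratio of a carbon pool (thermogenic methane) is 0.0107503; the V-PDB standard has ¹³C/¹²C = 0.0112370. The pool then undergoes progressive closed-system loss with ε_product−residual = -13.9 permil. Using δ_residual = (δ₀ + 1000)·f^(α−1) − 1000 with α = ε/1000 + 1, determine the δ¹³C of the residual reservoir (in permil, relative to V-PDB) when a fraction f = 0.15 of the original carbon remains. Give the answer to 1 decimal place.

δ₀ = (0.0107503/0.0112370 − 1)×1000 = (0.956688 − 1)×1000 = -43.312 permil
α − 1 = ε/1000 = -0.0139
f^(α−1) = 0.15^(-0.0139) = 1.026721
δ_res = (-43.312 + 1000) × 1.026721 − 1000 = 982.251 − 1000 = -17.75 permil

-17.7 permil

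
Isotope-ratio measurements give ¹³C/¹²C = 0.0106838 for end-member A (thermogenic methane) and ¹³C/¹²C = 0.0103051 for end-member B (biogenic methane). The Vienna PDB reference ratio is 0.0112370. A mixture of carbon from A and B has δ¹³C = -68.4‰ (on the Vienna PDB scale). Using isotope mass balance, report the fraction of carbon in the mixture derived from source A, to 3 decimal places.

δ_A = (0.0106838/0.0112370 − 1)×1000 = (0.950770 − 1)×1000 = -49.230‰
δ_B = (0.0103051/0.0112370 − 1)×1000 = (0.917069 − 1)×1000 = -82.931‰
f_A = (δ_mix − δ_B)/(δ_A − δ_B) = (-68.4 − (-82.931))/(-49.230 − (-82.931))
f_A = 14.531 / 33.701 = 0.4312

0.431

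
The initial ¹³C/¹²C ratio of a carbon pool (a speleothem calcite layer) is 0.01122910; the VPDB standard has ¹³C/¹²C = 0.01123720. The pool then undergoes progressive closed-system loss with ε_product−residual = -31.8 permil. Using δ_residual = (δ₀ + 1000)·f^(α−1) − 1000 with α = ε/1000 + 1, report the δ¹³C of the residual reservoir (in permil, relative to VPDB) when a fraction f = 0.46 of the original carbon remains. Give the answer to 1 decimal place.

24.3 permil

δ₀ = (0.01122910/0.01123720 − 1)×1000 = (0.999279 − 1)×1000 = -0.721 permil
α − 1 = ε/1000 = -0.0318
f^(α−1) = 0.46^(-0.0318) = 1.025001
δ_res = (-0.721 + 1000) × 1.025001 − 1000 = 1024.262 − 1000 = 24.26 permil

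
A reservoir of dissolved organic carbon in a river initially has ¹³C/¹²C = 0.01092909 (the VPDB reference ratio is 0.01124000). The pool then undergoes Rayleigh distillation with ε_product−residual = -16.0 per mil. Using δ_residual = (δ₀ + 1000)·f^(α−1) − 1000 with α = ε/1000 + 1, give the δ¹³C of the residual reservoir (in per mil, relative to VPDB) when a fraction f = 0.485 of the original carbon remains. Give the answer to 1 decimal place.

-16.3 per mil

δ₀ = (0.01092909/0.01124000 − 1)×1000 = (0.972339 − 1)×1000 = -27.661 per mil
α − 1 = ε/1000 = -0.0160
f^(α−1) = 0.485^(-0.0160) = 1.011645
δ_res = (-27.661 + 1000) × 1.011645 − 1000 = 983.662 − 1000 = -16.34 per mil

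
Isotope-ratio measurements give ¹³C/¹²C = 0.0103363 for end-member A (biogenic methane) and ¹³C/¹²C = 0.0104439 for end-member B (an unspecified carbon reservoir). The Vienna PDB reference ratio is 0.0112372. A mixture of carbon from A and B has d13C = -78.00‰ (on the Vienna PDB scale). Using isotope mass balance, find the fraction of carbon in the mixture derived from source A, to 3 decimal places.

0.773

δ_A = (0.0103363/0.0112372 − 1)×1000 = (0.919829 − 1)×1000 = -80.171‰
δ_B = (0.0104439/0.0112372 − 1)×1000 = (0.929404 − 1)×1000 = -70.596‰
f_A = (δ_mix − δ_B)/(δ_A − δ_B) = (-78.00 − (-70.596))/(-80.171 − (-70.596))
f_A = -7.404 / -9.575 = 0.7732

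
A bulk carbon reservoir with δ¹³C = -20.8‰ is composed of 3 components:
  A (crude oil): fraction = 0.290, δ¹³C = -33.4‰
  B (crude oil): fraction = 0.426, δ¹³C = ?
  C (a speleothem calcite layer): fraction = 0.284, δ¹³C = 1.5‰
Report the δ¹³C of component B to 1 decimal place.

-27.1‰

Isotope mass balance: δ_bulk = Σ fᵢ·δᵢ.
-20.8 = 0.290×(-33.4) + 0.426×δ_B + 0.284×(1.5)
0.426·δ_B = -20.8 − (-9.260) = -11.540
δ_B = -11.540 / 0.426 = -27.09‰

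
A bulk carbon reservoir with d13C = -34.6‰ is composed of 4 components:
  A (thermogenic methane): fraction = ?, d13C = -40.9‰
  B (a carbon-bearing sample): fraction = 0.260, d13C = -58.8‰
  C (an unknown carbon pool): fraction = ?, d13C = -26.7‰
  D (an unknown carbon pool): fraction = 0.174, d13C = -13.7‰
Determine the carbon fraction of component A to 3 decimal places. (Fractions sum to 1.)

Let f_A and f_C be the unknown fractions; fractions sum to 1 so f_A + f_C = 0.566.
Mass balance: Σ fᵢ·δᵢ = δ_bulk ⇒ f_A·(-40.9) + f_C·(-26.7) = -34.6 − (-17.672) = -16.928
Substitute f_C = 0.566 − f_A:
f_A·(-40.9 − -26.7) = -16.928 − 0.566×(-26.7) = -1.816
f_A = -1.816 / -14.2 = 0.1279

0.128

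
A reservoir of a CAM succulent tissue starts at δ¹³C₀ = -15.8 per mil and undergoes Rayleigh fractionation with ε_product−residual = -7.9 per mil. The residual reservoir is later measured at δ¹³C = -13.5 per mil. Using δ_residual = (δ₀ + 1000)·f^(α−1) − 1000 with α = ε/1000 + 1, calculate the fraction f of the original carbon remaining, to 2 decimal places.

0.74

α − 1 = ε/1000 = -0.0079
(δ_res + 1000)/(δ₀ + 1000) = (-13.5 + 1000)/(-15.8 + 1000) = 986.5/984.2 = 1.002337
f = 1.002337^(1/-0.0079) = exp(ln(1.002337)/-0.0079) = exp(0.00233/-0.0079)
f = exp(-0.2955) = 0.7442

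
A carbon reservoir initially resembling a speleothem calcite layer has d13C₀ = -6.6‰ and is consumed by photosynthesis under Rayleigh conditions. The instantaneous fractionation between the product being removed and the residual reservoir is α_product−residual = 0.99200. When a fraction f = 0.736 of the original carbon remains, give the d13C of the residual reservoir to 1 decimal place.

-4.2‰

Rayleigh residual: δ_res = (δ₀ + 1000)·f^(α−1) − 1000
α − 1 = -0.00800
f^(α−1) = 0.736^(-0.00800) = 1.002455
δ_res = (-6.6 + 1000) × 1.002455 − 1000 = 995.839 − 1000 = -4.16‰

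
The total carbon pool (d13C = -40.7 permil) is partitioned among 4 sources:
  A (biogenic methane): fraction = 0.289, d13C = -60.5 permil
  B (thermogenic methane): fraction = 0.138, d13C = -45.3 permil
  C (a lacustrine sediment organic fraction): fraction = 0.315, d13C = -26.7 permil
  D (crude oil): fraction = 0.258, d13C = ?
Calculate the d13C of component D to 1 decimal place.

Isotope mass balance: δ_bulk = Σ fᵢ·δᵢ.
-40.7 = 0.289×(-60.5) + 0.138×(-45.3) + 0.315×(-26.7) + 0.258×δ_D
0.258·δ_D = -40.7 − (-32.146) = -8.554
δ_D = -8.554 / 0.258 = -33.15 permil

-33.2 permil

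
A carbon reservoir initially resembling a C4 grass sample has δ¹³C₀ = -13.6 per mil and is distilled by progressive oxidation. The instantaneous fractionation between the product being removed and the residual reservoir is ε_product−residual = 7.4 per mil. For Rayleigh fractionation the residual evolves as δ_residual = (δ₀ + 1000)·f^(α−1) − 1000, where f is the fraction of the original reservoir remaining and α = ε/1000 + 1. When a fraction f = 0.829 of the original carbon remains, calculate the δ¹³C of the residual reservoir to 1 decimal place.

-15.0 per mil

Rayleigh residual: δ_res = (δ₀ + 1000)·f^(α−1) − 1000
α = ε/1000 + 1 = 1.00740, so α − 1 = 0.00740
f^(α−1) = 0.829^(0.00740) = 0.998613
δ_res = (-13.6 + 1000) × 0.998613 − 1000 = 985.032 − 1000 = -14.97 per mil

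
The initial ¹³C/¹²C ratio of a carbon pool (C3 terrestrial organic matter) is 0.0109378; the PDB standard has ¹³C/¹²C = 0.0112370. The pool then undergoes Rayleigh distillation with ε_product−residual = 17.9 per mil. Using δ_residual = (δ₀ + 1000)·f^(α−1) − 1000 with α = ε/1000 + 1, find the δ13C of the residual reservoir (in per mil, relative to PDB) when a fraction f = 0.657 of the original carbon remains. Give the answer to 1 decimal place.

δ₀ = (0.0109378/0.0112370 − 1)×1000 = (0.973374 − 1)×1000 = -26.626 per mil
α − 1 = ε/1000 = 0.0179
f^(α−1) = 0.657^(0.0179) = 0.992509
δ_res = (-26.626 + 1000) × 0.992509 − 1000 = 966.082 − 1000 = -33.92 per mil

-33.9 per mil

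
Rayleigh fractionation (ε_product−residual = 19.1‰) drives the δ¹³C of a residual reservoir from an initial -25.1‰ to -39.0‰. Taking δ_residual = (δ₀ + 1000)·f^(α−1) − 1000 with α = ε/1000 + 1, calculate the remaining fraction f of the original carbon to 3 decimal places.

0.471

α − 1 = ε/1000 = 0.0191
(δ_res + 1000)/(δ₀ + 1000) = (-39.0 + 1000)/(-25.1 + 1000) = 961.0/974.9 = 0.985742
f = 0.985742^(1/0.0191) = exp(ln(0.985742)/0.0191) = exp(-0.01436/0.0191)
f = exp(-0.7519) = 0.4715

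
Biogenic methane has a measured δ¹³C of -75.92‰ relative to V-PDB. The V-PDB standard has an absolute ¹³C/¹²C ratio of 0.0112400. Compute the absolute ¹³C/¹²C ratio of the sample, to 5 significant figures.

0.010387

R_sample = R_standard × (δ¹³C/1000 + 1)
R_sample = 0.0112400 × (-75.92/1000 + 1) = 0.0112400 × 0.924080
R_sample = 0.0103867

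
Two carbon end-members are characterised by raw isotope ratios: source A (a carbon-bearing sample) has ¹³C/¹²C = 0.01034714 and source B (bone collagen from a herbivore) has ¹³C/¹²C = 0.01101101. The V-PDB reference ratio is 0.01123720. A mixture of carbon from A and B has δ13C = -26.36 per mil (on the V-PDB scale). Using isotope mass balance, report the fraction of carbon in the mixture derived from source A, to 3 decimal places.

δ_A = (0.01034714/0.01123720 − 1)×1000 = (0.920793 − 1)×1000 = -79.207 per mil
δ_B = (0.01101101/0.01123720 − 1)×1000 = (0.979871 − 1)×1000 = -20.129 per mil
f_A = (δ_mix − δ_B)/(δ_A − δ_B) = (-26.36 − (-20.129))/(-79.207 − (-20.129))
f_A = -6.231 / -59.078 = 0.1055

0.105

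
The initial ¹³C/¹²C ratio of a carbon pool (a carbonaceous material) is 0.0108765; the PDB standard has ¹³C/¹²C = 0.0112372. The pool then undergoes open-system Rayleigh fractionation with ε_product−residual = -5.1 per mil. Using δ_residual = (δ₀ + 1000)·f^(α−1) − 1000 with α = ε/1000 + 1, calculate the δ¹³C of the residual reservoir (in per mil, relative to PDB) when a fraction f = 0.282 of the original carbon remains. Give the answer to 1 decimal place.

δ₀ = (0.0108765/0.0112372 − 1)×1000 = (0.967901 − 1)×1000 = -32.099 per mil
α − 1 = ε/1000 = -0.0051
f^(α−1) = 0.282^(-0.0051) = 1.006477
δ_res = (-32.099 + 1000) × 1.006477 − 1000 = 974.170 − 1000 = -25.83 per mil

-25.8 per mil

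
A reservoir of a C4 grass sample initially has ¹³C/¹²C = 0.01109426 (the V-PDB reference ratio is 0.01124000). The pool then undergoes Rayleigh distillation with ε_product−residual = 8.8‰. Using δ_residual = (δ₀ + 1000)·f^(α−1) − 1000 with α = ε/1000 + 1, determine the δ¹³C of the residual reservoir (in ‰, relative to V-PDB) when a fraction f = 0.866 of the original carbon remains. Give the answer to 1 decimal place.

-14.2‰

δ₀ = (0.01109426/0.01124000 − 1)×1000 = (0.987034 − 1)×1000 = -12.966‰
α − 1 = ε/1000 = 0.0088
f^(α−1) = 0.866^(0.0088) = 0.998735
δ_res = (-12.966 + 1000) × 0.998735 − 1000 = 985.785 − 1000 = -14.22‰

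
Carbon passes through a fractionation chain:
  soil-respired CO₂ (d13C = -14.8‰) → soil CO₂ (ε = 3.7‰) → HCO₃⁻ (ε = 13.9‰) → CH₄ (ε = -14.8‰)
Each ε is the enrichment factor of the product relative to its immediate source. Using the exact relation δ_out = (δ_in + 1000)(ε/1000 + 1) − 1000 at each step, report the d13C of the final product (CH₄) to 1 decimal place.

-12.2‰

step 1: δ = (-14.80 + 1000)·(3.7/1000 + 1) − 1000 = -11.15‰
step 2: δ = (-11.15 + 1000)·(13.9/1000 + 1) − 1000 = 2.59‰
step 3: δ = (2.59 + 1000)·(-14.8/1000 + 1) − 1000 = -12.25‰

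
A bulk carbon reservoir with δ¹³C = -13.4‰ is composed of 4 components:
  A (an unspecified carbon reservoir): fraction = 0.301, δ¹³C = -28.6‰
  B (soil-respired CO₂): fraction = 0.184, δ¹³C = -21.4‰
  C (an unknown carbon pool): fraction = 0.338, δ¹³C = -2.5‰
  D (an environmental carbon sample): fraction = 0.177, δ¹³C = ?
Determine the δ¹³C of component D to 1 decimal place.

0.0‰

Isotope mass balance: δ_bulk = Σ fᵢ·δᵢ.
-13.4 = 0.301×(-28.6) + 0.184×(-21.4) + 0.338×(-2.5) + 0.177×δ_D
0.177·δ_D = -13.4 − (-13.391) = -0.009
δ_D = -0.009 / 0.177 = -0.05‰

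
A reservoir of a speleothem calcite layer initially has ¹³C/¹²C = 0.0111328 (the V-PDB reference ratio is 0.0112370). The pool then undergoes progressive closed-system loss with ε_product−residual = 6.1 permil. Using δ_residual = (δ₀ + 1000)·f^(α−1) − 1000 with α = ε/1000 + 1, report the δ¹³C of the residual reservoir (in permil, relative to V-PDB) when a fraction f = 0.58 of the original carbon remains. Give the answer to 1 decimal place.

-12.6 permil

δ₀ = (0.0111328/0.0112370 − 1)×1000 = (0.990727 − 1)×1000 = -9.273 permil
α − 1 = ε/1000 = 0.0061
f^(α−1) = 0.58^(0.0061) = 0.996683
δ_res = (-9.273 + 1000) × 0.996683 − 1000 = 987.441 − 1000 = -12.56 permil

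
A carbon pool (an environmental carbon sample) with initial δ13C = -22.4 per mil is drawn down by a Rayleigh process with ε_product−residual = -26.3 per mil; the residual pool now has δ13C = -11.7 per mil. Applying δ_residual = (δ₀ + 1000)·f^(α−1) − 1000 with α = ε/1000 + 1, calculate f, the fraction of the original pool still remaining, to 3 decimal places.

0.661

α − 1 = ε/1000 = -0.0263
(δ_res + 1000)/(δ₀ + 1000) = (-11.7 + 1000)/(-22.4 + 1000) = 988.3/977.6 = 1.010945
f = 1.010945^(1/-0.0263) = exp(ln(1.010945)/-0.0263) = exp(0.01089/-0.0263)
f = exp(-0.4139) = 0.6611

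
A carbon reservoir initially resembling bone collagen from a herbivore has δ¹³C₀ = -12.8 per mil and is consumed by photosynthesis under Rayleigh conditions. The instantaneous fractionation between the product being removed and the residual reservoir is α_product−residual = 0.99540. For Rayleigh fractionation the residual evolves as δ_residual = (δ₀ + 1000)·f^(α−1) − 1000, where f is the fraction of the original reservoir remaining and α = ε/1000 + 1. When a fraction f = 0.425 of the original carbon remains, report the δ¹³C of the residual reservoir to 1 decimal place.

Rayleigh residual: δ_res = (δ₀ + 1000)·f^(α−1) − 1000
α − 1 = -0.00460
f^(α−1) = 0.425^(-0.00460) = 1.003944
δ_res = (-12.8 + 1000) × 1.003944 − 1000 = 991.093 − 1000 = -8.91 per mil

-8.9 per mil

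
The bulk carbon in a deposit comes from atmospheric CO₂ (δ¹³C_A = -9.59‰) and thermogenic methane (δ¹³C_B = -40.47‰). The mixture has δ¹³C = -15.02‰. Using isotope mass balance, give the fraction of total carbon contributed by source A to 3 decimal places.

0.824

δ_mix = f_A·δ_A + (1 − f_A)·δ_B  ⇒  f_A = (δ_mix − δ_B)/(δ_A − δ_B)
f_A = (-15.02 − (-40.47)) / (-9.59 − (-40.47))
f_A = 25.45 / 30.88 = 0.8242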